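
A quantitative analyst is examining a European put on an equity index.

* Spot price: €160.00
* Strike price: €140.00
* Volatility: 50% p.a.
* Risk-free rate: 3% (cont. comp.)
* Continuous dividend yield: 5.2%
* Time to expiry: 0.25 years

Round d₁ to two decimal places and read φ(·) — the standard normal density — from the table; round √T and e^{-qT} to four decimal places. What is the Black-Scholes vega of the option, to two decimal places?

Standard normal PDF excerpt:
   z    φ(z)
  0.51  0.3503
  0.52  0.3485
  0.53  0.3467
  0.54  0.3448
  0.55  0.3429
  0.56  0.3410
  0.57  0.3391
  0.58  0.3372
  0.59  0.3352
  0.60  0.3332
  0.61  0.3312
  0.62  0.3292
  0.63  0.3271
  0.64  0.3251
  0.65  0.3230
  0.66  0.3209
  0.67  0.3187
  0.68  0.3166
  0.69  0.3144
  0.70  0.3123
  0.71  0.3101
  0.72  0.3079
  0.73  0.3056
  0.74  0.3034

25.67

σ√T = 0.5 × 0.5000 = 0.2500
ln(S/K) + (r − q + σ²/2)T = ln(160/140) + (0.03 − 0.052 + 0.5²/2)·0.25 = 0.1335 + 0.0258 = 0.1593
d₁ = 0.1593 / 0.2500 = 0.6371 → 0.64
√T = √0.25 = 0.5000
φ(d₁) = φ(0.64) = 0.3251
exp(−qT) = exp(−0.052·0.25) = 0.9871
vega = S·exp(−qT)·φ(d₁)·√T = 160·0.9871·0.3251·0.5000 = 25.6725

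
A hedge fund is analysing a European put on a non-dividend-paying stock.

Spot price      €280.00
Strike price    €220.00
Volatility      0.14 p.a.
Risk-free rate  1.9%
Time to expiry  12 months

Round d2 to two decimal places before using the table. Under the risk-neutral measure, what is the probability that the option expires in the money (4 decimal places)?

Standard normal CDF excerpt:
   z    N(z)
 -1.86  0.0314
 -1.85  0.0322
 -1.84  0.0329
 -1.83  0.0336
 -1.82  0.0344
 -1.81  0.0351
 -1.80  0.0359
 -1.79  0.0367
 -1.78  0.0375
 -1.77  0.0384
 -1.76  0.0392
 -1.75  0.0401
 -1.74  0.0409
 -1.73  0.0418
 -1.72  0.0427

0.0367

T = 1;  σ√T = 0.1400
d₁ = [ln(280/220) + (0.019 + 0.14²/2)·1] / 0.1400 = [0.2412 + 0.0288] / 0.1400 = 1.9283 → 1.93
d₂ = d₁ − σ√T = 1.9283 − 0.1400 = 1.7883 → 1.79
Pr(exercise) under Q = N(−d₂) = N(-1.79) = 0.0367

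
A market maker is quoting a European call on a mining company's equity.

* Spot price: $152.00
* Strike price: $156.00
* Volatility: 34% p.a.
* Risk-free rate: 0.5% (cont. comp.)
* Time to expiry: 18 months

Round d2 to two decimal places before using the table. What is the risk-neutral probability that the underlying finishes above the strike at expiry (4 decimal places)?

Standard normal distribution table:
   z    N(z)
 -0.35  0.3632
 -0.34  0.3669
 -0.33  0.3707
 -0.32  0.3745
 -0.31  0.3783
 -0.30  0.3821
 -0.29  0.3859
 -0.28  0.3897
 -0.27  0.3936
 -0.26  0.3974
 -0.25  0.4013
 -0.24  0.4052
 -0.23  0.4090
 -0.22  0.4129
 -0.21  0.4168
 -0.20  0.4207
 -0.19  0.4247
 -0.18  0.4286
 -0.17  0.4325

0.4013

σ√T = 0.34·√1.5 = 0.4164
ln(S/K) + (r + σ²/2)T = ln(152/156) + (0.005 + 0.34²/2)·1.5 = -0.0260 + 0.0942 = 0.0682
d₁ = 0.0682 / 0.4164 = 0.1638 ≈ 0.16
d₂ = d₁ − σ√T = 0.1638 − 0.4164 = -0.2526 ≈ -0.25
Pr(exercise) under Q = N(d₂) = 0.4013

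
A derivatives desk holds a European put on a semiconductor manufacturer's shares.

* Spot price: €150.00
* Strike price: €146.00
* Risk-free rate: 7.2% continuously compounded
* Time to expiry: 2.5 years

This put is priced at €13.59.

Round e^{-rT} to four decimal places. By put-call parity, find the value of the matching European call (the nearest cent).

e^(−rT) = e^(−0.072·2.5) = 0.8353
Put-call parity: C − P = S − K·e^(−rT) = 150 − 146·0.8353 = 150 − 121.9538 = 28.0462
C = P + (C − P) = 13.59 + (28.0462) = 41.6362

€41.64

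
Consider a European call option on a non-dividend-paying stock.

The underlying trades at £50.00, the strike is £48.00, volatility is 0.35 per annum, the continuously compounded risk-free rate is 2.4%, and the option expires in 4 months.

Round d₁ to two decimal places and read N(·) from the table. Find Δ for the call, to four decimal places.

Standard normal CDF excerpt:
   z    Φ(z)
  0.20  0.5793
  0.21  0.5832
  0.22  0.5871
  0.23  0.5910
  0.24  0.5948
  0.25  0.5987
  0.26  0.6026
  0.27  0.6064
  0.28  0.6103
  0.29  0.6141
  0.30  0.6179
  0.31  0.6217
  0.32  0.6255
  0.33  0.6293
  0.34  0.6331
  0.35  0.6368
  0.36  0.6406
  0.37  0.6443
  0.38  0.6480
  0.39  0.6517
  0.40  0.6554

T = 0.3333;  σ√T = 0.2021
d₁ = [ln(50/48) + (0.024 + 0.35²/2)·0.3333] / 0.2021 = [0.0408 + 0.0284] / 0.2021 = 0.3426 ⇒ 0.34
N(d₁) = N(0.34) = 0.6331
Δ_call = N(d₁) = 0.6331

0.6331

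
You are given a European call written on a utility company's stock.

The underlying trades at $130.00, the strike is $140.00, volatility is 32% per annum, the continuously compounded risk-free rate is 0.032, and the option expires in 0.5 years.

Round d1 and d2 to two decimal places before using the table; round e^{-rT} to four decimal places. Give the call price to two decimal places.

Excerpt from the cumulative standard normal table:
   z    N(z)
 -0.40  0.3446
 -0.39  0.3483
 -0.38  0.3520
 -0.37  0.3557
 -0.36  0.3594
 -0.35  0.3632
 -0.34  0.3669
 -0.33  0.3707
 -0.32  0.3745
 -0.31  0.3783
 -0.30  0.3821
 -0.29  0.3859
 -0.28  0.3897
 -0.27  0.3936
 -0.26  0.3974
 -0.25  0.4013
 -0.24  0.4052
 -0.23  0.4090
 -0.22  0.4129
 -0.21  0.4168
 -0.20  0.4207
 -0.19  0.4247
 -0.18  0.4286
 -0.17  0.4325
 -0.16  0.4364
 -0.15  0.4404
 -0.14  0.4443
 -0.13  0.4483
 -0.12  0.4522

$8.75

σ√T = 0.32 × 0.7071 = 0.2263
ln(S/K) + (r + σ²/2)T = ln(130/140) + (0.032 + 0.32²/2)·0.5 = -0.0741 + 0.0416 = -0.0325
d₁ = -0.0325 / 0.2263 = -0.1437 ⇒ -0.14
d₂ = d₁ − σ√T = -0.1437 − 0.2263 = -0.3699 ⇒ -0.37
e^(−rT) = e^(−0.032·0.5) = 0.9841
C = 130·N(-0.14) − 140·0.9841·N(-0.37) = 130·0.4443 − 140·0.9841·0.3557 = 57.7590 − 49.0062 = 8.7528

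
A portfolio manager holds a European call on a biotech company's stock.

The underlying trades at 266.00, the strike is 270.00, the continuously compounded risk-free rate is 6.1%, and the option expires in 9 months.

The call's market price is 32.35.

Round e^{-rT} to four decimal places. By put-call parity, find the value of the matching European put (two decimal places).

24.28

e^(−rT) = e^(−0.061·0.75) = 0.9553
Put-call parity: C − P = S − K·e^(−rT) = 266 − 270·0.9553 = 266 − 257.9310 = 8.0690
P = C − (C − P) = 32.35 − (8.0690) = 24.2810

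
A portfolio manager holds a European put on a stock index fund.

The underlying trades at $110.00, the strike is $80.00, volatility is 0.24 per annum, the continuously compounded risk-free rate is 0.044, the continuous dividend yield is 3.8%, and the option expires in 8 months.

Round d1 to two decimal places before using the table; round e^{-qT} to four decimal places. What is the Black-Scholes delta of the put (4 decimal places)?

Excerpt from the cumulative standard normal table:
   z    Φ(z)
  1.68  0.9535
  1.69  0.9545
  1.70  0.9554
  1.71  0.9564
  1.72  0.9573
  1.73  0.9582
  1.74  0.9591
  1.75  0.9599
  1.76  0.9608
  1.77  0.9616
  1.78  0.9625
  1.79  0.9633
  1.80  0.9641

-0.0399

T = 0.6667;  σ√T = 0.1960
d₁ = [ln(110/80) + (0.044 − 0.038 + 0.24²/2)·0.6667] / 0.1960 = [0.3185 + 0.0232] / 0.1960 = 1.7435 ≈ 1.74
N(d₁) = N(1.74) = 0.9591
Δ_put = e^(−qT)·(N(d₁) − 1) = 0.9750·(0.9591 − 1) = -0.0399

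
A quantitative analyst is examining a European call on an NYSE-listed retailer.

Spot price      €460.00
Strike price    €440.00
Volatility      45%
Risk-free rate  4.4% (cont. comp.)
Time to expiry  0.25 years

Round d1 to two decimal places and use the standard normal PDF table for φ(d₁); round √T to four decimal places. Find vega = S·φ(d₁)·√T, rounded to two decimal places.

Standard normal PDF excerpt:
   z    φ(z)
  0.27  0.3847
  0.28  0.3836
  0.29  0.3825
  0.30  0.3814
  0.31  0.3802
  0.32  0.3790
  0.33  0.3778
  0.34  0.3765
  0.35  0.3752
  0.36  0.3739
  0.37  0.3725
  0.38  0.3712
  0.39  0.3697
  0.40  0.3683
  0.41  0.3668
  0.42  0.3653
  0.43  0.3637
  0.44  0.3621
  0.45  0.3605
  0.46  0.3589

86.00

σ√T = 0.45·√0.25 = 0.2250
ln(S/K) + (r + σ²/2)T = ln(460/440) + (0.044 + 0.45²/2)·0.25 = 0.0445 + 0.0363 = 0.0808
d₁ = 0.0808 / 0.2250 = 0.3590 → 0.36
√T = √0.25 = 0.5000
φ(d₁) = φ(0.36) = 0.3739
vega = S·φ(d₁)·√T = 460·0.3739·0.5000 = 85.9970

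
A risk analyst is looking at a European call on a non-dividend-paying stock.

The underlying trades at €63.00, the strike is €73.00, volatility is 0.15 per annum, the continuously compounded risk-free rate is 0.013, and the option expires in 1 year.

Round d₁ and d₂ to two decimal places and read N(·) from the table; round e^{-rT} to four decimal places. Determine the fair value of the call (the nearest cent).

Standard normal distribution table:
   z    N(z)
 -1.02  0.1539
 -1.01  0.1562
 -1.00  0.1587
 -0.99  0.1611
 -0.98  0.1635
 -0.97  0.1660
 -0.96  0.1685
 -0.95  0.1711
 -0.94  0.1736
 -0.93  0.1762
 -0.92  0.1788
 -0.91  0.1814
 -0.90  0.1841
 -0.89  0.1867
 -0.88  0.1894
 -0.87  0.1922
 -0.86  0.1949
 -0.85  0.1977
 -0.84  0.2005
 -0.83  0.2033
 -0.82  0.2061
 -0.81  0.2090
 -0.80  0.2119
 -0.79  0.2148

T = 1;  σ√T = 0.1500
ln(S/K) + (r + σ²/2)T = ln(63/73) + (0.013 + 0.15²/2)·1 = -0.1473 + 0.0243 = -0.1231
d₁ = -0.1231 / 0.1500 = -0.8205 which rounds to -0.82
d₂ = d₁ − σ√T = -0.8205 − 0.1500 = -0.9705 which rounds to -0.97
exp(−rT) = exp(−0.013·1) = 0.9871
N(d₁) = N(-0.82) = 0.2061;  N(d₂) = N(-0.97) = 0.1660
C = 63·0.2061 − 73·0.9871·0.1660 = 12.9843 − 11.9617 = 1.0226

€1.02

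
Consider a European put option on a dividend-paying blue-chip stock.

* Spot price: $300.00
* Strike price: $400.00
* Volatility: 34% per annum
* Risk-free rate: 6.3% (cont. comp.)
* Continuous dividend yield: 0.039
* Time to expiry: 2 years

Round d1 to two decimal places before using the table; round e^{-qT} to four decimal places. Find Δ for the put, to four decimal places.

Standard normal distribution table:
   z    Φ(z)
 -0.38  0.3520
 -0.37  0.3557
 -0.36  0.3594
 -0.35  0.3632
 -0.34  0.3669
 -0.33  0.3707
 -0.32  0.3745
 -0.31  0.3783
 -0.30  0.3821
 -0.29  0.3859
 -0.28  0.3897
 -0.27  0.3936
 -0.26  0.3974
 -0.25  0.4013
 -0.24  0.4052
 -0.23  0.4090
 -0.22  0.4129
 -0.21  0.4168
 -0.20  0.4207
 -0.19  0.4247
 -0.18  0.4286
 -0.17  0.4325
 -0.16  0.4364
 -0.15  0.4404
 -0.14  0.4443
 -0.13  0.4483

-0.5574

σ√T = 0.34·√2 = 0.4808
d₁ = [ln(300/400) + (0.063 − 0.039 + 0.34²/2)·2] / 0.4808 = [-0.2877 + 0.1636] / 0.4808 = -0.2581 ≈ -0.26
N(d₁) = N(-0.26) = 0.3974
Δ_put = e^(−qT)·(N(d₁) − 1) = 0.9250·(0.3974 − 1) = -0.5574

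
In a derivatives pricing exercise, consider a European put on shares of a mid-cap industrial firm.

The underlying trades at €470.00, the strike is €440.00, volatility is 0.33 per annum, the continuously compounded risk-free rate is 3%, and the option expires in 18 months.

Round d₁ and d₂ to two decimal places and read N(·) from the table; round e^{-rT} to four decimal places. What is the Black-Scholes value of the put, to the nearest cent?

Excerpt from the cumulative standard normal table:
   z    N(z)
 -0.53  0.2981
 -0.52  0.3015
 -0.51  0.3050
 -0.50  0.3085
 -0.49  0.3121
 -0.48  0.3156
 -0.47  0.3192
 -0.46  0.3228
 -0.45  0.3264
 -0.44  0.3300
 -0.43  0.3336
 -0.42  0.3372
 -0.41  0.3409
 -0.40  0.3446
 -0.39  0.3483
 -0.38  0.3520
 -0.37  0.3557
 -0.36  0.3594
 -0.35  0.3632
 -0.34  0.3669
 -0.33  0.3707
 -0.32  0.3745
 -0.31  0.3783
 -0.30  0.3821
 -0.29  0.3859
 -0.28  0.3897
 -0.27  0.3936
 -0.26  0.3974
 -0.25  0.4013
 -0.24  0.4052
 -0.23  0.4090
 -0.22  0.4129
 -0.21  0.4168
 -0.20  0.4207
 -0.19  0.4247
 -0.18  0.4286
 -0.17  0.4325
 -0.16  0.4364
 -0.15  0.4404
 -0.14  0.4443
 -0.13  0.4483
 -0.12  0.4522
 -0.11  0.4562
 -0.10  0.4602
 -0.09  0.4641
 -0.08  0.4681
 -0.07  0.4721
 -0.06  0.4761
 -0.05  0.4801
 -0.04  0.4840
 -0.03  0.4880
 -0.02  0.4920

σ√T = 0.33 × 1.2247 = 0.4042
d₁ = [ln(470/440) + (0.03 + ½·0.33²)·1.5] / (σ√T) = (0.0660 + 0.1267) / 0.4042 = 0.4766 ≈ 0.48
d₂ = 0.4766 − 0.4042 = 0.0725 ≈ 0.07
exp(−rT) = exp(−0.03·1.5) = 0.9560
N(−d₂) = N(-0.07) = 0.4721;  N(−d₁) = N(-0.48) = 0.3156
P = 440·0.9560·0.4721 − 470·0.3156 = 198.5841 − 148.3320 = 50.2521

€50.25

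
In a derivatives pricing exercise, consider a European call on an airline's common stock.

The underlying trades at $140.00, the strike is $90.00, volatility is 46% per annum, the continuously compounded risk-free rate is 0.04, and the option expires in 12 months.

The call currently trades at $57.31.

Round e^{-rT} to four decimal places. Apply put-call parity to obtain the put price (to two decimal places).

exp(−rT) = exp(−0.04·1) = 0.9608
Put-call parity: C − P = S − K·e^(−rT) = 140 − 90·0.9608 = 140 − 86.4720 = 53.5280
P = C − (C − P) = 57.31 − (53.5280) = 3.7820

$3.78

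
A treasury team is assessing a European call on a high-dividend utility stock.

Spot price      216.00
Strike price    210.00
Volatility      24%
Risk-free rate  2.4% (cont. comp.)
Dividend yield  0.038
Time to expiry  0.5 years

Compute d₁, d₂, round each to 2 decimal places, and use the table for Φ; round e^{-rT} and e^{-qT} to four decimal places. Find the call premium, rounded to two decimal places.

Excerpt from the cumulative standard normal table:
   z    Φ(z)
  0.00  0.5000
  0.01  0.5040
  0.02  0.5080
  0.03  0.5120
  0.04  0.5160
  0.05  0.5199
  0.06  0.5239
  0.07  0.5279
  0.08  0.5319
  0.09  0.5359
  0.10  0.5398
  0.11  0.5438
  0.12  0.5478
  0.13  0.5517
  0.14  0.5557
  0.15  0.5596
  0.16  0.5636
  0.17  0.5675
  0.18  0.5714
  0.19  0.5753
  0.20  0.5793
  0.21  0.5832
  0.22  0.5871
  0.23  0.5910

T = 0.5;  σ√T = 0.1697
ln(S/K) + (r − q + σ²/2)T = ln(216/210) + (0.024 − 0.038 + 0.24²/2)·0.5 = 0.0282 + 0.0074 = 0.0356
d₁ = 0.0356 / 0.1697 = 0.2096 ⇒ 0.21
d₂ = d₁ − σ√T = 0.2096 − 0.1697 = 0.0399 ⇒ 0.04
e^(−qT) = e^(−0.038·0.5) = 0.9812;  e^(−rT) = e^(−0.024·0.5) = 0.9881
N(d₁) = N(0.21) = 0.5832;  N(d₂) = N(0.04) = 0.5160
C = 216·0.9812·0.5832 − 210·0.9881·0.5160 = 123.6029 − 107.0705 = 16.5324

16.53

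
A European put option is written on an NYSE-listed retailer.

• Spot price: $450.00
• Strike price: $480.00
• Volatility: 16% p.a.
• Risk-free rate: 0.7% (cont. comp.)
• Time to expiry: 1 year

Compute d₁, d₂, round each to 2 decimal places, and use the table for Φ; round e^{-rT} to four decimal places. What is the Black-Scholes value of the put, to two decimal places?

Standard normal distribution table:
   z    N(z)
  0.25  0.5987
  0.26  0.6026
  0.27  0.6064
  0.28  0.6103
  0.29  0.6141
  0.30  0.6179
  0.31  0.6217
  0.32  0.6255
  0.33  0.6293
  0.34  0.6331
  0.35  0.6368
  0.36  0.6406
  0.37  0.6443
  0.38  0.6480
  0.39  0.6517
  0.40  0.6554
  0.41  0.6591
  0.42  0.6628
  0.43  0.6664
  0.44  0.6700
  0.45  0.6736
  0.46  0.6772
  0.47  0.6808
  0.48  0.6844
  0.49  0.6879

$44.71

T = 1;  σ√T = 0.1600
ln(S/K) + (r + σ²/2)T = ln(450/480) + (0.007 + 0.16²/2)·1 = -0.0645 + 0.0198 = -0.0447
d₁ = -0.0447 / 0.1600 = -0.2796 → -0.28
d₂ = d₁ − σ√T = -0.2796 − 0.1600 = -0.4396 → -0.44
exp(−rT) = exp(−0.007·1) = 0.9930
P = 480·0.9930·N(0.44) − 450·N(0.28) = 480·0.9930·0.6700 − 450·0.6103 = 319.3488 − 274.6350 = 44.7138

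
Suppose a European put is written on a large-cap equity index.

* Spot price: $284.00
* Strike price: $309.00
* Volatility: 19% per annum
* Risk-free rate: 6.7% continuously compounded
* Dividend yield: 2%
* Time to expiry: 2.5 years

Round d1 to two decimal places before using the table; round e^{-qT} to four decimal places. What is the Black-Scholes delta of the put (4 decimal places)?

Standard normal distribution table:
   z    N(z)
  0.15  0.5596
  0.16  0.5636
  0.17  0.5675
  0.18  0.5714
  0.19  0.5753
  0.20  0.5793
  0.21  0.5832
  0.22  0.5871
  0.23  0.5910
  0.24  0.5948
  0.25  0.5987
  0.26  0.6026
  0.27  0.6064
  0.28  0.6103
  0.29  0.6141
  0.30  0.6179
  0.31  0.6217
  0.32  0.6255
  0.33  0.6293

T = 2.5;  σ√T = 0.3004
d₁ = [ln(284/309) + (0.067 − 0.02 + ½·0.19²)·2.5] / (σ√T) = (-0.0844 + 0.1626) / 0.3004 = 0.2605 ≈ 0.26
N(d₁) = N(0.26) = 0.6026
Δ_put = exp(−qT)·(N(d₁) − 1) = 0.9512·(0.6026 − 1) = -0.3780

-0.3780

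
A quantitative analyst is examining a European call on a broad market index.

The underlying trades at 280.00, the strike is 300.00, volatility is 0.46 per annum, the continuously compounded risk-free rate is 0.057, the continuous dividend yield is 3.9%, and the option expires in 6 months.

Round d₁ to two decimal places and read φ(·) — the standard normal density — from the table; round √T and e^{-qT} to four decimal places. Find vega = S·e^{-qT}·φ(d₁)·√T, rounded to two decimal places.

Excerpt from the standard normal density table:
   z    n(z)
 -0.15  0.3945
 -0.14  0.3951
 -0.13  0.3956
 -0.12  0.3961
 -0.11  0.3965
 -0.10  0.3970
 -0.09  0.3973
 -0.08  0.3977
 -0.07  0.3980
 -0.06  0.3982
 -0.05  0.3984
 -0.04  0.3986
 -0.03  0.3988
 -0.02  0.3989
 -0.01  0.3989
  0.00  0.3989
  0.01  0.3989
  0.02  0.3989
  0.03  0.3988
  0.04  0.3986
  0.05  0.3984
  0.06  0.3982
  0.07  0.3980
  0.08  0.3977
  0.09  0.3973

77.45

T = 0.5;  σ√T = 0.3253
d₁ = [ln(280/300) + (0.057 − 0.039 + ½·0.46²)·0.5] / (σ√T) = (-0.0690 + 0.0619) / 0.3253 = -0.0218 ⇒ -0.02
√T = √0.5 = 0.7071
φ(d₁) = φ(-0.02) = 0.3989
e^(−qT) = e^(−0.039·0.5) = 0.9807
vega = S·e^(−qT)·φ(d₁)·√T = 280·0.9807·0.3989·0.7071 = 77.4531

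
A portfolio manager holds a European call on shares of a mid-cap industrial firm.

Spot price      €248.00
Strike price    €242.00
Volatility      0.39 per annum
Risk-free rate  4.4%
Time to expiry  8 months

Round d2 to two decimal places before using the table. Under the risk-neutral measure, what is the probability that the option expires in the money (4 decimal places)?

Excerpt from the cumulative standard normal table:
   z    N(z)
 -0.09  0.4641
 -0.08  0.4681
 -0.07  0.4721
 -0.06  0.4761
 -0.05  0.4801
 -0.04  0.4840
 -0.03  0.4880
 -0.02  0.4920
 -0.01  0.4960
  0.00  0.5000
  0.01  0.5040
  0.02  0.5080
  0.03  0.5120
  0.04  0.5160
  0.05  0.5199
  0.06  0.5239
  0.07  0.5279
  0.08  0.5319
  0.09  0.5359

T = 0.6667;  σ√T = 0.3184
d₁ = [ln(248/242) + (0.044 + 0.39²/2)·0.6667] / 0.3184 = [0.0245 + 0.0800] / 0.3184 = 0.3282 ⇒ 0.33
d₂ = d₁ − σ√T = 0.3282 − 0.3184 = 0.0098 ⇒ 0.01
Pr(exercise) under Q = N(d₂) = 0.5040

0.5040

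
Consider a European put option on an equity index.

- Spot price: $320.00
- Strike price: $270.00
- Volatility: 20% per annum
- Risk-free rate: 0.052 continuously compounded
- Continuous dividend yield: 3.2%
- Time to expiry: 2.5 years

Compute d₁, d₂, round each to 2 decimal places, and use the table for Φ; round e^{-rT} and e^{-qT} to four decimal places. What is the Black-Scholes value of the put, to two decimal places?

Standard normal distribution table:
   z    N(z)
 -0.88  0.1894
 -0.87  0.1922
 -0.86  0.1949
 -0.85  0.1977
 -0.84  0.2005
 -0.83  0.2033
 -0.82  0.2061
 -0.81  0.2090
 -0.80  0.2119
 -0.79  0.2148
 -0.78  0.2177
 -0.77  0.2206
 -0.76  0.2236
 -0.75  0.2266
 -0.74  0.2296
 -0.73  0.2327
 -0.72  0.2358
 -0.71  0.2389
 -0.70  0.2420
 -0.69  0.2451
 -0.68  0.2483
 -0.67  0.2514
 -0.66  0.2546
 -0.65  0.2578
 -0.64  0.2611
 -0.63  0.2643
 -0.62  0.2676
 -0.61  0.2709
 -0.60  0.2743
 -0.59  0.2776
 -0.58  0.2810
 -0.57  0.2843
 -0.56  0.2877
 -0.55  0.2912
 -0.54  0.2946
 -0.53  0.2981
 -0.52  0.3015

$11.45

σ√T = 0.2·√2.5 = 0.3162
d₁ = [ln(320/270) + (0.052 − 0.032 + 0.2²/2)·2.5] / 0.3162 = [0.1699 + 0.1000] / 0.3162 = 0.8535 which rounds to 0.85
d₂ = d₁ − σ√T = 0.8535 − 0.3162 = 0.5373 which rounds to 0.54
e^(−qT) = e^(−0.032·2.5) = 0.9231;  e^(−rT) = e^(−0.052·2.5) = 0.8781
P = 270·0.8781·N(-0.54) − 320·0.9231·N(-0.85) = 270·0.8781·0.2946 − 320·0.9231·0.1977 = 69.8458 − 58.3990 = 11.4468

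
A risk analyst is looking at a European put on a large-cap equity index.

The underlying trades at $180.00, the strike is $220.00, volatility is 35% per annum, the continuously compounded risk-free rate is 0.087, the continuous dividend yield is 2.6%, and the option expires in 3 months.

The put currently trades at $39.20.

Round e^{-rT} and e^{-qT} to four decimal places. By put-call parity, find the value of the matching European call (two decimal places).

e^(−qT) = e^(−0.026·0.25) = 0.9935;  e^(−rT) = e^(−0.087·0.25) = 0.9785
Put-call parity: C − P = S·e^(−qT) − K·e^(−rT) = 180·0.9935 − 220·0.9785 = 178.8300 − 215.2700 = -36.4400
C = P + (C − P) = 39.20 + (-36.4400) = 2.7600

$2.76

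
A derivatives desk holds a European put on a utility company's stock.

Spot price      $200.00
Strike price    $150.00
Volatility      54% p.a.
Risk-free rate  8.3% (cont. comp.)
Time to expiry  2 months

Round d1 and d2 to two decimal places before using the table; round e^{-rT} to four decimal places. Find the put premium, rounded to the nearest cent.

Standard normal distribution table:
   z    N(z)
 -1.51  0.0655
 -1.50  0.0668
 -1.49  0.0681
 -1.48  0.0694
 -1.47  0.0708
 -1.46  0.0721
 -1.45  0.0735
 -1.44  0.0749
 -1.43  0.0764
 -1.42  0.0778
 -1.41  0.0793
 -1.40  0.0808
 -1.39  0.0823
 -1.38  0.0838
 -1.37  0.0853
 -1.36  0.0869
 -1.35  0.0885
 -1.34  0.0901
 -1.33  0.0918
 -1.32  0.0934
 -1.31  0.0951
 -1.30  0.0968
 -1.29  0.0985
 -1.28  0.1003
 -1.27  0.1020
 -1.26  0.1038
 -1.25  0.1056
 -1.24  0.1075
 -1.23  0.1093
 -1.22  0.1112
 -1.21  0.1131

$1.48

T = 0.1667;  σ√T = 0.2205
d₁ = [ln(200/150) + (0.083 + 0.54²/2)·0.1667] / 0.2205 = [0.2877 + 0.0381] / 0.2205 = 1.4779 → 1.48
d₂ = d₁ − σ√T = 1.4779 − 0.2205 = 1.2575 → 1.26
exp(−rT) = exp(−0.083·0.1667) = 0.9863
N(−d₂) = N(-1.26) = 0.1038;  N(−d₁) = N(-1.48) = 0.0694
P = 150·0.9863·0.1038 − 200·0.0694 = 15.3567 − 13.8800 = 1.4767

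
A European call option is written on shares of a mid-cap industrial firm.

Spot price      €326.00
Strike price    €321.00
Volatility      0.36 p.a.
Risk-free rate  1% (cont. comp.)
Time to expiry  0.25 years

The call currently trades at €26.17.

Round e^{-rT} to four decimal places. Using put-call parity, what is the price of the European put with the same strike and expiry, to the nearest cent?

exp(−rT) = exp(−0.01·0.25) = 0.9975
Put-call parity: C − P = S − K·e^(−rT) = 326 − 321·0.9975 = 326 − 320.1975 = 5.8025
P = C − (C − P) = 26.17 − (5.8025) = 20.3675

€20.37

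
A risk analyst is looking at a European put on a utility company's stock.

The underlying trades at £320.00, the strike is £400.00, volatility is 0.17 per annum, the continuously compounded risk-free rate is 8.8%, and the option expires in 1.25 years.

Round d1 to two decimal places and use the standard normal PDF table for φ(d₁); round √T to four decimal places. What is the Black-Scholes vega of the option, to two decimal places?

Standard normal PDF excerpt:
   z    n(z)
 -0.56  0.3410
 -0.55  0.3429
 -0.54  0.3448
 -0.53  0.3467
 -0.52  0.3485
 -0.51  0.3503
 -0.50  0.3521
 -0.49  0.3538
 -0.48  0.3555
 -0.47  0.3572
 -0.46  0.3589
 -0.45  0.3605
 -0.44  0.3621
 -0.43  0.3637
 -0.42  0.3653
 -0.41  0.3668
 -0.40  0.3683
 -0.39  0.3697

125.97

σ√T = 0.17 × 1.1180 = 0.1901
ln(S/K) + (r + σ²/2)T = ln(320/400) + (0.088 + 0.17²/2)·1.25 = -0.2231 + 0.1281 = -0.0951
d₁ = -0.0951 / 0.1901 = -0.5003 ⇒ -0.50
√T = √1.25 = 1.1180
φ(d₁) = φ(-0.50) = 0.3521
vega = S·φ(d₁)·√T = 320·0.3521·1.1180 = 125.9673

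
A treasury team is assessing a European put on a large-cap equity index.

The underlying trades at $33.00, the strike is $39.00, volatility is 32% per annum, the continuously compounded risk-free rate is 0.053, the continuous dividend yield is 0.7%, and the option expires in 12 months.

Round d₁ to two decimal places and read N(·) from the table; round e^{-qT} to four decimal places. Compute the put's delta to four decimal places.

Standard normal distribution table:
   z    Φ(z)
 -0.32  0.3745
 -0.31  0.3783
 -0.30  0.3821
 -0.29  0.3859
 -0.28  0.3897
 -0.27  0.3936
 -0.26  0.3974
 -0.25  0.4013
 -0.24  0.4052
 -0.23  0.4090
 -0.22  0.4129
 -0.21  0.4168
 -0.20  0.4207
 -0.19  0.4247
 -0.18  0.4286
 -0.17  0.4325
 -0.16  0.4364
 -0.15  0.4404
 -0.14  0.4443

T = 1;  σ√T = 0.3200
d₁ = [ln(33/39) + (0.053 − 0.007 + 0.32²/2)·1] / 0.3200 = [-0.1671 + 0.0972] / 0.3200 = -0.2183 which rounds to -0.22
N(d₁) = N(-0.22) = 0.4129
Δ_put = exp(−qT)·(N(d₁) − 1) = 0.9930·(0.4129 − 1) = -0.5830

-0.5830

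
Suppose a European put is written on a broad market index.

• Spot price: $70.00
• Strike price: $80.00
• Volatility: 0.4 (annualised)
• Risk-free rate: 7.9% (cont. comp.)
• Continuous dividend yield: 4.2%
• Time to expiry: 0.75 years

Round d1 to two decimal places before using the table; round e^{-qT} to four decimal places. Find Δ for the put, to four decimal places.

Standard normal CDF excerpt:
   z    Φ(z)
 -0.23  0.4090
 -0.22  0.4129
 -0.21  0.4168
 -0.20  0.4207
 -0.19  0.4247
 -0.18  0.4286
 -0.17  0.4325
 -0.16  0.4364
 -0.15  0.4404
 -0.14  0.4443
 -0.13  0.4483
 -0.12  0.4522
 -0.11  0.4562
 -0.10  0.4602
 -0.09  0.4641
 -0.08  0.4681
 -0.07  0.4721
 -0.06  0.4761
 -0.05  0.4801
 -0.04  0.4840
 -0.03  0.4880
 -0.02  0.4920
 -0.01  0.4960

σ√T = 0.4·√0.75 = 0.3464
d₁ = [ln(70/80) + (0.079 − 0.042 + 0.4²/2)·0.75] / 0.3464 = [-0.1335 + 0.0878] / 0.3464 = -0.1322 → -0.13
N(d₁) = N(-0.13) = 0.4483
Δ_put = e^(−qT)·(N(d₁) − 1) = 0.9690·(0.4483 − 1) = -0.5346

-0.5346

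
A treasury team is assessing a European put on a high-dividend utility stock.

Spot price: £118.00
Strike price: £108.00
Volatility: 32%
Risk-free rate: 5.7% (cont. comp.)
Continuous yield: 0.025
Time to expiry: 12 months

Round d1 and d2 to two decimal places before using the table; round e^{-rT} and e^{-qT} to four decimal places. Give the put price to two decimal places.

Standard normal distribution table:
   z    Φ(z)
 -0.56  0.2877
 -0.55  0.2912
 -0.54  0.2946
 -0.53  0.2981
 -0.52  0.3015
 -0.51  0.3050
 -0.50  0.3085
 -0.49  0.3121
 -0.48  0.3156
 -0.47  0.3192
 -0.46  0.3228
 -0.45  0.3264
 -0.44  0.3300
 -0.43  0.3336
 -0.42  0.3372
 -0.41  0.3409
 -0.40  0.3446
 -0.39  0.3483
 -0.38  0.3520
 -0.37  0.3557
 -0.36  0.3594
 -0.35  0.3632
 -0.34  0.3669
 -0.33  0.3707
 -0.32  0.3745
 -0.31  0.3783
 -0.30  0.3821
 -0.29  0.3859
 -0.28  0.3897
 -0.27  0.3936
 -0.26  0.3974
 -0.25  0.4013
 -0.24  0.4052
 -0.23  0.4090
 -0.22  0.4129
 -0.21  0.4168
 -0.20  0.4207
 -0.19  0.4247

£8.22

T = 1;  σ√T = 0.3200
ln(S/K) + (r − q + σ²/2)T = ln(118/108) + (0.057 − 0.025 + 0.32²/2)·1 = 0.0886 + 0.0832 = 0.1718
d₁ = 0.1718 / 0.3200 = 0.5367 → 0.54
d₂ = d₁ − σ√T = 0.5367 − 0.3200 = 0.2167 → 0.22
e^(−qT) = e^(−0.025·1) = 0.9753;  e^(−rT) = e^(−0.057·1) = 0.9446
P = 108·0.9446·N(-0.22) − 118·0.9753·N(-0.54) = 108·0.9446·0.4129 − 118·0.9753·0.2946 = 42.1227 − 33.9042 = 8.2186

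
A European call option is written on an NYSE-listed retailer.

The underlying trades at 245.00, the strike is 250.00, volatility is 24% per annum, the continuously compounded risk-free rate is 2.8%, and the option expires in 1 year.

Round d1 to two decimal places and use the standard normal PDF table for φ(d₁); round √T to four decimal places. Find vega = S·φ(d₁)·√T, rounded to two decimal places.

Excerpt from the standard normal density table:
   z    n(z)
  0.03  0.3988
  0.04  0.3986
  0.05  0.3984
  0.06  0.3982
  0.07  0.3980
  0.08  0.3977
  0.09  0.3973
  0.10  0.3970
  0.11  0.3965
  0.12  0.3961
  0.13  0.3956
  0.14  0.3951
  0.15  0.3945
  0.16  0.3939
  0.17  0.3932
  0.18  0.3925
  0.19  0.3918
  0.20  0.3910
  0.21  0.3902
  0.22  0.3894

T = 1;  σ√T = 0.2400
d₁ = [ln(245/250) + (0.028 + 0.24²/2)·1] / 0.2400 = [-0.0202 + 0.0568] / 0.2400 = 0.1525 which rounds to 0.15
√T = √1 = 1.0000
φ(d₁) = φ(0.15) = 0.3945
vega = S·φ(d₁)·√T = 245·0.3945·1.0000 = 96.6525
(The put has the same vega.)

96.65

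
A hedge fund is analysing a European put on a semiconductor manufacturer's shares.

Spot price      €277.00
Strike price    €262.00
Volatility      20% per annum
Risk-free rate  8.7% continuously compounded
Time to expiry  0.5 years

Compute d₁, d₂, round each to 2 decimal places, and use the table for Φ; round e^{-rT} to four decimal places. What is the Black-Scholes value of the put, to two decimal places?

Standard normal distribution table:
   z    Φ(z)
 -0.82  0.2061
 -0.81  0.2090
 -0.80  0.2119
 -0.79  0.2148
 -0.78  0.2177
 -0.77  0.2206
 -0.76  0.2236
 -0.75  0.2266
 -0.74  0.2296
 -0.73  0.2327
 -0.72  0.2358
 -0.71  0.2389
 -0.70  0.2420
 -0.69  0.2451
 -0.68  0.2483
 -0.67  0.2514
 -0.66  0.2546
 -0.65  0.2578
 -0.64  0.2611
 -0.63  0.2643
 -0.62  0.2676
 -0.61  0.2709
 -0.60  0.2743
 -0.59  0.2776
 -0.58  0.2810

€5.19

σ√T = 0.2·√0.5 = 0.1414
d₁ = [ln(277/262) + (0.087 + 0.2²/2)·0.5] / 0.1414 = [0.0557 + 0.0535] / 0.1414 = 0.7720 ⇒ 0.77
d₂ = d₁ − σ√T = 0.7720 − 0.1414 = 0.6305 ⇒ 0.63
e^(−rT) = e^(−0.087·0.5) = 0.9574
N(−d₂) = N(-0.63) = 0.2643;  N(−d₁) = N(-0.77) = 0.2206
P = 262·0.9574·0.2643 − 277·0.2206 = 66.2967 − 61.1062 = 5.1905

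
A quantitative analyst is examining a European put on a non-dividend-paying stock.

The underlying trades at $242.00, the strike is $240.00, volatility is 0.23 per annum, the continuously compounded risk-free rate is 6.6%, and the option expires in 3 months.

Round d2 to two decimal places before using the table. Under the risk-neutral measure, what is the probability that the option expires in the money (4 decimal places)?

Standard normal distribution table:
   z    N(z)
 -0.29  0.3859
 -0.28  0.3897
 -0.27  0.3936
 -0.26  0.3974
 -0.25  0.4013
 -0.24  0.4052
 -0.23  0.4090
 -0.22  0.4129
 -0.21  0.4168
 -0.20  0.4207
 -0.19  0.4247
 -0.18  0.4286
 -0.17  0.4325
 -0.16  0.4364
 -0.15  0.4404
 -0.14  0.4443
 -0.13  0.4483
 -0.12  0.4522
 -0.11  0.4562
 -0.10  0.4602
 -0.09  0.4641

σ√T = 0.23·√0.25 = 0.1150
ln(S/K) + (r + σ²/2)T = ln(242/240) + (0.066 + 0.23²/2)·0.25 = 0.0083 + 0.0231 = 0.0314
d₁ = 0.0314 / 0.1150 = 0.2731 which rounds to 0.27
d₂ = d₁ − σ√T = 0.2731 − 0.1150 = 0.1581 which rounds to 0.16
Risk-neutral Pr[S_T < K] = N(−d₂) = N(-0.16) = 0.4364

0.4364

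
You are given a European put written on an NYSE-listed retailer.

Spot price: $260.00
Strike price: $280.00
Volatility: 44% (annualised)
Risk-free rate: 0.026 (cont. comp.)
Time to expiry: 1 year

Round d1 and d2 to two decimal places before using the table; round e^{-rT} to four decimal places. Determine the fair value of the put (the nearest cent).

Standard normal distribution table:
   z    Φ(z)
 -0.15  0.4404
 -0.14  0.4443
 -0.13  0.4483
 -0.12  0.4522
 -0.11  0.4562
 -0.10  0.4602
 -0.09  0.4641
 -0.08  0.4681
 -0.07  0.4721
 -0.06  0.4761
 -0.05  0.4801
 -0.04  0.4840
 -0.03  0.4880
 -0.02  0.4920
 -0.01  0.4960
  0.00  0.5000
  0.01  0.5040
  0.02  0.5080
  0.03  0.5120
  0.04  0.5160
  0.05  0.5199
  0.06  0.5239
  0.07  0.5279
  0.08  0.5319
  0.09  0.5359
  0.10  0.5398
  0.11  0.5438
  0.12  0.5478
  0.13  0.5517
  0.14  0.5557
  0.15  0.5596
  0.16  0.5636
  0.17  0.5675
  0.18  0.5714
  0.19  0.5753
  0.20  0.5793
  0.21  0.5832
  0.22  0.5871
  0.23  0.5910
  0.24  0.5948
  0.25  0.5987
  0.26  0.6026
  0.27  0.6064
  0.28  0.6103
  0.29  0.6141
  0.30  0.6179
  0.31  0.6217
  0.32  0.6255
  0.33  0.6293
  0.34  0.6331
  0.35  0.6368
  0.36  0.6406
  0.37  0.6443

$53.06

σ√T = 0.44·√1 = 0.4400
ln(S/K) + (r + σ²/2)T = ln(260/280) + (0.026 + 0.44²/2)·1 = -0.0741 + 0.1228 = 0.0487
d₁ = 0.0487 / 0.4400 = 0.1107 ≈ 0.11
d₂ = d₁ − σ√T = 0.1107 − 0.4400 = -0.3293 ≈ -0.33
exp(−rT) = exp(−0.026·1) = 0.9743
N(−d₂) = N(0.33) = 0.6293;  N(−d₁) = N(-0.11) = 0.4562
P = 280·0.9743·0.6293 − 260·0.4562 = 171.6756 − 118.6120 = 53.0636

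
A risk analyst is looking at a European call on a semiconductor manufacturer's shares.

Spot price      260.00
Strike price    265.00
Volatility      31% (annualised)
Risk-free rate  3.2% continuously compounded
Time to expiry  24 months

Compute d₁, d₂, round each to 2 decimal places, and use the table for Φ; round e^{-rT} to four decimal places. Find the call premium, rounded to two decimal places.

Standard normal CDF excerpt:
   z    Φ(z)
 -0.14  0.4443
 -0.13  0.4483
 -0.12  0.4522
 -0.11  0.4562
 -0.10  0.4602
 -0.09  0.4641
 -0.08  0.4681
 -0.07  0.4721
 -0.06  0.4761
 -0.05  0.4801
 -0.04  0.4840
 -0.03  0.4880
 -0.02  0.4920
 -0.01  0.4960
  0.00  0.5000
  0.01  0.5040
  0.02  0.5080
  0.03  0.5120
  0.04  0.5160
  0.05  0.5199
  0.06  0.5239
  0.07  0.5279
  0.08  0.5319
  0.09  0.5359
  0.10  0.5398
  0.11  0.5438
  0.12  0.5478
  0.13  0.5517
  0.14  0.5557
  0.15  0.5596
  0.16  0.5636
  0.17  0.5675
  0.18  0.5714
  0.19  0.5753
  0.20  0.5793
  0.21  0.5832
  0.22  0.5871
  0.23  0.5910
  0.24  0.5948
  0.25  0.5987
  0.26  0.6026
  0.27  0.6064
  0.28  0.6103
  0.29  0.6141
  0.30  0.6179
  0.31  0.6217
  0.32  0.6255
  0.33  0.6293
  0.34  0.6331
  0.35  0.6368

σ√T = 0.31 × 1.4142 = 0.4384
d₁ = [ln(260/265) + (0.032 + 0.31²/2)·2] / 0.4384 = [-0.0190 + 0.1601] / 0.4384 = 0.3217 which rounds to 0.32
d₂ = d₁ − σ√T = 0.3217 − 0.4384 = -0.1167 which rounds to -0.12
e^(−rT) = e^(−0.032·2) = 0.9380
N(d₁) = N(0.32) = 0.6255;  N(d₂) = N(-0.12) = 0.4522
C = 260·0.6255 − 265·0.9380·0.4522 = 162.6300 − 112.4034 = 50.2266

50.23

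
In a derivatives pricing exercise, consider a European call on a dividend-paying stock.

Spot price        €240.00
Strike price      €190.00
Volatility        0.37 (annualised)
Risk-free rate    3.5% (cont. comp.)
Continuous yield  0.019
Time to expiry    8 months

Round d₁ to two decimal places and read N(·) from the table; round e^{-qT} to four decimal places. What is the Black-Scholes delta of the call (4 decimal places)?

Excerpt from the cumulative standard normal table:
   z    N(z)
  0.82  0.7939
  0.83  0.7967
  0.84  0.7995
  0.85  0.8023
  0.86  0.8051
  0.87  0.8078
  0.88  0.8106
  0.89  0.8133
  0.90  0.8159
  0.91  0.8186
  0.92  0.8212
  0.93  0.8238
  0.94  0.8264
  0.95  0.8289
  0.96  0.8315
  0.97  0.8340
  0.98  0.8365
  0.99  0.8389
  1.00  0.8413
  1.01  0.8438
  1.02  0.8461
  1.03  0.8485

T = 0.6667;  σ√T = 0.3021
d₁ = [ln(240/190) + (0.035 − 0.019 + 0.37²/2)·0.6667] / 0.3021 = [0.2336 + 0.0563] / 0.3021 = 0.9597 which rounds to 0.96
N(d₁) = N(0.96) = 0.8315
Δ_call = exp(−qT)·N(d₁) = 0.9874·0.8315 = 0.8210

0.8210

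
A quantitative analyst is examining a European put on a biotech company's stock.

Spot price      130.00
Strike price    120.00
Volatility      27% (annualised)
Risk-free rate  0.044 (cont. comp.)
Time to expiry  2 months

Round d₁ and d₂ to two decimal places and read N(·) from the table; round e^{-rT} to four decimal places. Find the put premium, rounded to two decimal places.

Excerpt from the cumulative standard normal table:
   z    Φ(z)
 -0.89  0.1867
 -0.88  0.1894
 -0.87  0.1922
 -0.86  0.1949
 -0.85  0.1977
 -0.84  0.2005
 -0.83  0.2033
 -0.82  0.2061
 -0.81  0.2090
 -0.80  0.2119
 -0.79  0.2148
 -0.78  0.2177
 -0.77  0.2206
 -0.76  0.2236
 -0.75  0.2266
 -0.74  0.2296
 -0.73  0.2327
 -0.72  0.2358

σ√T = 0.27 × 0.4082 = 0.1102
d₁ = [ln(130/120) + (0.044 + ½·0.27²)·0.1667] / (σ√T) = (0.0800 + 0.0134) / 0.1102 = 0.8478 which rounds to 0.85
d₂ = 0.8478 − 0.1102 = 0.7376 which rounds to 0.74
e^(−rT) = e^(−0.044·0.1667) = 0.9927
N(−d₂) = N(-0.74) = 0.2296;  N(−d₁) = N(-0.85) = 0.1977
P = 120·0.9927·0.2296 − 130·0.1977 = 27.3509 − 25.7010 = 1.6499

1.65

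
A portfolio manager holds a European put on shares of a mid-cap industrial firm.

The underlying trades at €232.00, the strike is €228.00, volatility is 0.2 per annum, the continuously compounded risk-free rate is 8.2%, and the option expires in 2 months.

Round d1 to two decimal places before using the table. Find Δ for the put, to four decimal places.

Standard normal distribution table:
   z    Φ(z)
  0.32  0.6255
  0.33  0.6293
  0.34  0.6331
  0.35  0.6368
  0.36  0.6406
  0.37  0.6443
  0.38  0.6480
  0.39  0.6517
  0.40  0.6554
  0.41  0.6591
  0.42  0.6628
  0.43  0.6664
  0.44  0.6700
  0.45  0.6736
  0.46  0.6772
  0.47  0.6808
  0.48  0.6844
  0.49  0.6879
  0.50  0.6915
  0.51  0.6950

σ√T = 0.2·√0.1667 = 0.0816
d₁ = [ln(232/228) + (0.082 + ½·0.2²)·0.1667] / (σ√T) = (0.0174 + 0.0170) / 0.0816 = 0.4212 → 0.42
N(d₁) = N(0.42) = 0.6628
Δ_put = N(d₁) − 1 = 0.6628 − 1 = -0.3372

-0.3372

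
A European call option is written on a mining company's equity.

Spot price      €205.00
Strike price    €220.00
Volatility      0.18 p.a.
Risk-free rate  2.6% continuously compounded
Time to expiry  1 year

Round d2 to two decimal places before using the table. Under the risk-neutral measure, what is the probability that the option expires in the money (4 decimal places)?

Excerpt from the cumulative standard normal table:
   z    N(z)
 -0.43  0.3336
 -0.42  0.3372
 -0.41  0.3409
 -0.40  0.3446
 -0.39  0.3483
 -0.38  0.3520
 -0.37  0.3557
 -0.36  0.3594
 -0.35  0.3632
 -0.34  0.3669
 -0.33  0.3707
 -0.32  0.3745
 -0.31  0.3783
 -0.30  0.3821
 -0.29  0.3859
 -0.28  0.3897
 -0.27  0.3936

σ√T = 0.18 × 1.0000 = 0.1800
d₁ = [ln(205/220) + (0.026 + 0.18²/2)·1] / 0.1800 = [-0.0706 + 0.0422] / 0.1800 = -0.1579 ≈ -0.16
d₂ = d₁ − σ√T = -0.1579 − 0.1800 = -0.3379 ≈ -0.34
Pr(exercise) under Q = N(d₂) = 0.3669

0.3669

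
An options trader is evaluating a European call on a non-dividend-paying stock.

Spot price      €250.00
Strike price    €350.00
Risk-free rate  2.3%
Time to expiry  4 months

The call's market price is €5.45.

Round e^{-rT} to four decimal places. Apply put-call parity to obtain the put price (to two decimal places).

exp(−rT) = exp(−0.023·0.3333) = 0.9924
Put-call parity: C − P = S − K·e^(−rT) = 250 − 350·0.9924 = 250 − 347.3400 = -97.3400
P = C − (C − P) = 5.45 − (-97.3400) = 102.7900

€102.79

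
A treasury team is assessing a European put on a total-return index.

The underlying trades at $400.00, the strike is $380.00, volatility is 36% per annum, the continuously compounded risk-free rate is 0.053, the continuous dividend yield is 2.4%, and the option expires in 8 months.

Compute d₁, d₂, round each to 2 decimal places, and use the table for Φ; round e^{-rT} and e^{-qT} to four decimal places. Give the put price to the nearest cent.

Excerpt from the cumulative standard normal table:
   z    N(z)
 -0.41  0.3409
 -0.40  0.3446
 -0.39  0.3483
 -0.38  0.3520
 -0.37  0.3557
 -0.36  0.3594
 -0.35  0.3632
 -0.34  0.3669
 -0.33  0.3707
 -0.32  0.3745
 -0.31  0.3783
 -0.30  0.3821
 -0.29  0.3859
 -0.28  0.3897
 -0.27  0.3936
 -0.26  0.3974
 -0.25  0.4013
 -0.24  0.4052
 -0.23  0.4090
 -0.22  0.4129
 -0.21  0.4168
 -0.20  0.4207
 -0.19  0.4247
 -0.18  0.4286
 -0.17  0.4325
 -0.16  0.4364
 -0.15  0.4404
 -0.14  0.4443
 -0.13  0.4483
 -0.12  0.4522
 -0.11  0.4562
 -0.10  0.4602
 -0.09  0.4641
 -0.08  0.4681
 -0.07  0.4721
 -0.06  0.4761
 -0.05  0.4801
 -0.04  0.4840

σ√T = 0.36 × 0.8165 = 0.2939
d₁ = [ln(400/380) + (0.053 − 0.024 + 0.36²/2)·0.6667] / 0.2939 = [0.0513 + 0.0625] / 0.2939 = 0.3872 ≈ 0.39
d₂ = d₁ − σ√T = 0.3872 − 0.2939 = 0.0933 ≈ 0.09
e^(−qT) = e^(−0.024·0.6667) = 0.9841;  e^(−rT) = e^(−0.053·0.6667) = 0.9653
P = 380·0.9653·N(-0.09) − 400·0.9841·N(-0.39) = 380·0.9653·0.4641 − 400·0.9841·0.3483 = 170.2384 − 137.1048 = 33.1336

$33.13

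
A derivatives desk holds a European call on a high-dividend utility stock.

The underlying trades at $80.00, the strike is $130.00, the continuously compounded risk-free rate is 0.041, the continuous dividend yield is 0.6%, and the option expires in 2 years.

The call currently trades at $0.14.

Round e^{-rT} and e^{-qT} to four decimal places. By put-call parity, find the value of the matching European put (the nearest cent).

$40.86

exp(−qT) = exp(−0.006·2) = 0.9881;  exp(−rT) = exp(−0.041·2) = 0.9213
Put-call parity: C − P = S·e^(−qT) − K·e^(−rT) = 80·0.9881 − 130·0.9213 = 79.0480 − 119.7690 = -40.7210
P = C − (C − P) = 0.14 − (-40.7210) = 40.8610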